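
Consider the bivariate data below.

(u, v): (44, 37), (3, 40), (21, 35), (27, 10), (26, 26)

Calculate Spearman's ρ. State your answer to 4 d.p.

-0.4000

Rank u: 5, 1, 2, 4, 3
Rank v: 4, 5, 3, 1, 2
d = rank(u) − rank(v): 1, -4, -1, 3, 1; Σd² = 28
ρ = 1 − 6Σd² / [n(n²−1)] = 1 − 6×28 / (5×24) = 1 − 168/120 ≈ -0.4000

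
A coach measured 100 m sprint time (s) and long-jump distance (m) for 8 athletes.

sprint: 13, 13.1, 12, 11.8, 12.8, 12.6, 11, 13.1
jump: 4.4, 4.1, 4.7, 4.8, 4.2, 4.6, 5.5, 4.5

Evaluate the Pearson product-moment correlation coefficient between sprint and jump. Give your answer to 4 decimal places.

-0.9209

n = 8, Σx = 99.4, Σy = 36.8, Σx² = 1239.06, Σy² = 170.6, Σxy = 455.12
nΣxy − ΣxΣy = 3640.96 − 3657.92 = -16.96
nΣx² − (Σx)² = 9912.48 − 9880.36 = 32.12; nΣy² − (Σy)² = 1364.8 − 1354.24 = 10.56
r = -16.96 / √(32.12 × 10.56) = -16.96 / 18.4170 ≈ -0.9209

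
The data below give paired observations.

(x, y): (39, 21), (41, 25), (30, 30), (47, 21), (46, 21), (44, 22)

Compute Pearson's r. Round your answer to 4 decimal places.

-0.8716

n = 6, Σx = 247, Σy = 140, Σx² = 10363, Σy² = 3332, Σxy = 5665
nΣxy − ΣxΣy = 33990 − 34580 = -590
nΣx² − (Σx)² = 62178 − 61009 = 1169; nΣy² − (Σy)² = 19992 − 19600 = 392
r = -590 / √(1169 × 392) = -590 / 676.9402 ≈ -0.8716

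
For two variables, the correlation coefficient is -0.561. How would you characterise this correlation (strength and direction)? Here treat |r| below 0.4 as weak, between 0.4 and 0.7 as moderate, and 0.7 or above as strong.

moderate negative

r = -0.561 < 0 so the relationship is negative.
|r| = 0.561, which falls in the moderate range.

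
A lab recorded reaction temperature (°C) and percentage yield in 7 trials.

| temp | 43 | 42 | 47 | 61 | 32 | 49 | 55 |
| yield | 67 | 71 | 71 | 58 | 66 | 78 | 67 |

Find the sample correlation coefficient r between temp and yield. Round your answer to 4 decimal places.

n = 7, Σx = 329, Σy = 478, Σx² = 15993, Σy² = 32864, Σxy = 22357
nΣxy − ΣxΣy = 156499 − 157262 = -763
nΣx² − (Σx)² = 111951 − 108241 = 3710; nΣy² − (Σy)² = 230048 − 228484 = 1564
r = -763 / √(3710 × 1564) = -763 / 2408.8254 ≈ -0.3168

-0.3168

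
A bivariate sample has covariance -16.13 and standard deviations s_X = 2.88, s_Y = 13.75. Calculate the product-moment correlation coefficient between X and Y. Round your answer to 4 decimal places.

r = Cov(X,Y) / (s_X · s_Y) = -16.13 / (2.88 × 13.75)
  = -16.13 / 39.6000 ≈ -0.4073

-0.4073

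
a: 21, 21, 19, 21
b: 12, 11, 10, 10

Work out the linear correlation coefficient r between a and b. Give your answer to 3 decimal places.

0.522

n = 4, Σa = 82, Σb = 43, Σa² = 1684, Σb² = 465, Σab = 883
nΣab − ΣaΣb = 3532 − 3526 = 6
nΣa² − (Σa)² = 6736 − 6724 = 12; nΣb² − (Σb)² = 1860 − 1849 = 11
r = 6 / √(12 × 11) = 6 / 11.4891 ≈ 0.522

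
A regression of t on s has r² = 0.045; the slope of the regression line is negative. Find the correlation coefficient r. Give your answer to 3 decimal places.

-0.212

|r| = √0.045 = 0.212
The association is negative, so r = −0.212.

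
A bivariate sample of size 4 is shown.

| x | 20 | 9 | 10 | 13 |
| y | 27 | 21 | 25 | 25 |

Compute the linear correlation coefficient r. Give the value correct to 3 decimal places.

n = 4, Σx = 52, Σy = 98, Σx² = 750, Σy² = 2420, Σxy = 1304
nΣxy − ΣxΣy = 5216 − 5096 = 120
nΣx² − (Σx)² = 3000 − 2704 = 296; nΣy² − (Σy)² = 9680 − 9604 = 76
r = 120 / √(296 × 76) = 120 / 149.9867 ≈ 0.800

0.800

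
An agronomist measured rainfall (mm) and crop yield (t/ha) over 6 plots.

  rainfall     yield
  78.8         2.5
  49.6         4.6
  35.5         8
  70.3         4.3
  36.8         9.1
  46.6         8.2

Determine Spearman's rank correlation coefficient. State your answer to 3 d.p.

-0.829

Rank rainfall: 6, 4, 1, 5, 2, 3
Rank yield: 1, 3, 4, 2, 6, 5
d = rank(rainfall) − rank(yield): 5, 1, -3, 3, -4, -2; Σd² = 64
ρ = 1 − 6Σd² / [n(n²−1)] = 1 − 6×64 / (6×35) = 1 − 384/210 ≈ -0.829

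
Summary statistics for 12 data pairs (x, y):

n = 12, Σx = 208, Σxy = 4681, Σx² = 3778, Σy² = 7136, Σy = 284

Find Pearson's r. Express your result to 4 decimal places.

r = (nΣxy − ΣxΣy) / √[(nΣx² − (Σx)²)(nΣy² − (Σy)²)]
Numerator: 12×4681 − 208×284 = -2900
Denominator: √[(45336 − 43264)(85632 − 80656)] = √[2072 × 4976] = 3210.9612
r = -2900 / 3210.9612 ≈ -0.9032

-0.9032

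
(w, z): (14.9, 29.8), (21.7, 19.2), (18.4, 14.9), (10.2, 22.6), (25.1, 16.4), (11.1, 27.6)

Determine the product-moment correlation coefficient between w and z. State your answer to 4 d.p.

-0.6845

n = 6, Σw = 101.4, Σz = 130.5, Σw² = 1888.72, Σz² = 3020.17, Σwz = 2083.34
nΣwz − ΣwΣz = 12500.04 − 13232.7 = -732.66
nΣw² − (Σw)² = 11332.32 − 10281.96 = 1050.36; nΣz² − (Σz)² = 18121.02 − 17030.25 = 1090.77
r = -732.66 / √(1050.36 × 1090.77) = -732.66 / 1070.3743 ≈ -0.6845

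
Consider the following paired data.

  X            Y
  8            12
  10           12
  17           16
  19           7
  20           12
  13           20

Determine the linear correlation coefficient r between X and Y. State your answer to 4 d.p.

-0.2259

n = 6, ΣX = 87, ΣY = 79, ΣX² = 1383, ΣY² = 1137, ΣXY = 1121
nΣXY − ΣXΣY = 6726 − 6873 = -147
nΣX² − (ΣX)² = 8298 − 7569 = 729; nΣY² − (ΣY)² = 6822 − 6241 = 581
r = -147 / √(729 × 581) = -147 / 650.8064 ≈ -0.2259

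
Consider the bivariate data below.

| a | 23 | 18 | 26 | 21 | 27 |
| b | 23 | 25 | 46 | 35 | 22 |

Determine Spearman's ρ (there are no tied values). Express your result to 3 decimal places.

-0.300

Rank a: 3, 1, 4, 2, 5
Rank b: 2, 3, 5, 4, 1
d = rank(a) − rank(b): 1, -2, -1, -2, 4; Σd² = 26
ρ = 1 − 6Σd² / [n(n²−1)] = 1 − 6×26 / (5×24) = 1 − 156/120 ≈ -0.300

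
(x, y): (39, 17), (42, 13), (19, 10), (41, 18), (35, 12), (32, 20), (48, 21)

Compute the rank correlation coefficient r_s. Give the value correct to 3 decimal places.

Rank x: 4, 6, 1, 5, 3, 2, 7
Rank y: 4, 3, 1, 5, 2, 6, 7
d = rank(x) − rank(y): 0, 3, 0, 0, 1, -4, 0; Σd² = 26
ρ = 1 − 6Σd² / [n(n²−1)] = 1 − 6×26 / (7×48) = 1 − 156/336 ≈ 0.536

0.536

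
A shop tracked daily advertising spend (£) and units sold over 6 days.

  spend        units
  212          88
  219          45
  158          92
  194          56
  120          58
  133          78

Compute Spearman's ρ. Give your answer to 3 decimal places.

Rank spend: 5, 6, 3, 4, 1, 2
Rank units: 5, 1, 6, 2, 3, 4
d = rank(spend) − rank(units): 0, 5, -3, 2, -2, -2; Σd² = 46
ρ = 1 − 6Σd² / [n(n²−1)] = 1 − 6×46 / (6×35) = 1 − 276/210 ≈ -0.314

-0.314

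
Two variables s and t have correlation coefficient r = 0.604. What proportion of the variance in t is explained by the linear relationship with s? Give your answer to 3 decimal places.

0.365

r² = (0.604)² = 0.365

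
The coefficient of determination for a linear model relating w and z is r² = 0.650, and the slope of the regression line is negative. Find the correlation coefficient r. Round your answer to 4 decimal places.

-0.8062

|r| = √0.650 = 0.8062
The association is negative, so r = −0.8062.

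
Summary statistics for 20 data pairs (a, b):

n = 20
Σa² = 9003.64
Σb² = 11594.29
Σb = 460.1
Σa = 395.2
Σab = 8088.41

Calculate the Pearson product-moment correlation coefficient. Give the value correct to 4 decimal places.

r = (nΣab − ΣaΣb) / √[(nΣa² − (Σa)²)(nΣb² − (Σb)²)]
Numerator: 20×8088.41 − 395.2×460.1 = -20063.32
Denominator: √[(180072.8 − 156183.04)(231885.8 − 211692.01)] = √[23889.76 × 20193.79] = 21964.1707
r = -20063.32 / 21964.1707 ≈ -0.9135

-0.9135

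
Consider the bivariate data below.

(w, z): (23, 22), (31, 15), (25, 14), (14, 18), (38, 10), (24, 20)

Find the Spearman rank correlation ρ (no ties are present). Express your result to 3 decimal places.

Rank w: 2, 5, 4, 1, 6, 3
Rank z: 6, 3, 2, 4, 1, 5
d = rank(w) − rank(z): -4, 2, 2, -3, 5, -2; Σd² = 62
ρ = 1 − 6Σd² / [n(n²−1)] = 1 − 6×62 / (6×35) = 1 − 372/210 ≈ -0.771

-0.771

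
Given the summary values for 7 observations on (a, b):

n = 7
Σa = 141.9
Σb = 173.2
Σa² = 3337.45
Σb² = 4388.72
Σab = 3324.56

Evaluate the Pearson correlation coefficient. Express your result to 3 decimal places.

-0.855

r = (nΣab − ΣaΣb) / √[(nΣa² − (Σa)²)(nΣb² − (Σb)²)]
Numerator: 7×3324.56 − 141.9×173.2 = -1305.16
Denominator: √[(23362.15 − 20135.61)(30721.04 − 29998.24)] = √[3226.54 × 722.8] = 1527.1356
r = -1305.16 / 1527.1356 ≈ -0.855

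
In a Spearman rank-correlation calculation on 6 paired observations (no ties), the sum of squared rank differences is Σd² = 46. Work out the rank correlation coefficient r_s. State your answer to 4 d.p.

ρ = 1 − 6Σd² / [n(n²−1)] = 1 − 6×46 / (6×35)
  = 1 − 276/210 = 1 − 1.31429 ≈ -0.3143

-0.3143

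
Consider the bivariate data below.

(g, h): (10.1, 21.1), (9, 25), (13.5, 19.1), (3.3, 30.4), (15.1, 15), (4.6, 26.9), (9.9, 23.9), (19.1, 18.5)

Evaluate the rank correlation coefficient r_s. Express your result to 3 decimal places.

Rank g: 5, 3, 6, 1, 7, 2, 4, 8
Rank h: 4, 6, 3, 8, 1, 7, 5, 2
d = rank(g) − rank(h): 1, -3, 3, -7, 6, -5, -1, 6; Σd² = 166
ρ = 1 − 6Σd² / [n(n²−1)] = 1 − 6×166 / (8×63) = 1 − 996/504 ≈ -0.976

-0.976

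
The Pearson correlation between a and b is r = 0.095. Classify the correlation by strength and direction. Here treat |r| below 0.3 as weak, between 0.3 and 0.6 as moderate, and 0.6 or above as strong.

r = 0.095 > 0 so the relationship is positive.
|r| = 0.095, which falls in the weak range.

weak positive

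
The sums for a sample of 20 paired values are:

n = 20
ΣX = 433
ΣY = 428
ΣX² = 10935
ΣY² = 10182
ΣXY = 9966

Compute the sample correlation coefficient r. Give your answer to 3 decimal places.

0.554

r = (nΣXY − ΣXΣY) / √[(nΣX² − (ΣX)²)(nΣY² − (ΣY)²)]
Numerator: 20×9966 − 433×428 = 13996
Denominator: √[(218700 − 187489)(203640 − 183184)] = √[31211 × 20456] = 25267.6120
r = 13996 / 25267.6120 ≈ 0.554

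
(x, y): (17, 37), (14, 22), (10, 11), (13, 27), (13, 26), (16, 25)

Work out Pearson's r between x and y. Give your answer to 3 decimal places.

0.849

n = 6, Σx = 83, Σy = 148, Σx² = 1179, Σy² = 4004, Σxy = 2136
nΣxy − ΣxΣy = 12816 − 12284 = 532
nΣx² − (Σx)² = 7074 − 6889 = 185; nΣy² − (Σy)² = 24024 − 21904 = 2120
r = 532 / √(185 × 2120) = 532 / 626.2587 ≈ 0.849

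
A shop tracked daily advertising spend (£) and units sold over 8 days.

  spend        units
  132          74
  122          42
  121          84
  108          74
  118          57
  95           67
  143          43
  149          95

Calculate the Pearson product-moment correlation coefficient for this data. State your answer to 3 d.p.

0.106

n = 8, Σx = 988, Σy = 536, Σx² = 124212, Σy² = 38384, Σxy = 66443
nΣxy − ΣxΣy = 531544 − 529568 = 1976
nΣx² − (Σx)² = 993696 − 976144 = 17552; nΣy² − (Σy)² = 307072 − 287296 = 19776
r = 1976 / √(17552 × 19776) = 1976 / 18630.8441 ≈ 0.106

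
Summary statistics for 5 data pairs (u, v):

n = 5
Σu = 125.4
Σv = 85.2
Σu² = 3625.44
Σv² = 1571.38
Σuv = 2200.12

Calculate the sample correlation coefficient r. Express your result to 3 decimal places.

0.264

r = (nΣuv − ΣuΣv) / √[(nΣu² − (Σu)²)(nΣv² − (Σv)²)]
Numerator: 5×2200.12 − 125.4×85.2 = 316.52
Denominator: √[(18127.2 − 15725.16)(7856.9 − 7259.04)] = √[2402.04 × 597.86] = 1198.3671
r = 316.52 / 1198.3671 ≈ 0.264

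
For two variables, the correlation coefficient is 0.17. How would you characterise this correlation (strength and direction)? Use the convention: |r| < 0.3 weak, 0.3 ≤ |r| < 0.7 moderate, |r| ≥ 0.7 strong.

weak positive

r = 0.17 > 0 so the relationship is positive.
|r| = 0.17, which falls in the weak range.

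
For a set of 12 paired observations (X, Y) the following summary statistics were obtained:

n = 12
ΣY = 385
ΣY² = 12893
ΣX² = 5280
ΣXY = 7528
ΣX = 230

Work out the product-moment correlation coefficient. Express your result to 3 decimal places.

r = (nΣXY − ΣXΣY) / √[(nΣX² − (ΣX)²)(nΣY² − (ΣY)²)]
Numerator: 12×7528 − 230×385 = 1786
Denominator: √[(63360 − 52900)(154716 − 148225)] = √[10460 × 6491] = 8239.8944
r = 1786 / 8239.8944 ≈ 0.217

0.217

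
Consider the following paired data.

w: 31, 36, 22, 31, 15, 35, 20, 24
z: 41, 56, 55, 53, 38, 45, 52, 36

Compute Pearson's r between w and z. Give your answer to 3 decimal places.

0.308

n = 8, Σw = 214, Σz = 376, Σw² = 6128, Σz² = 18120, Σwz = 10189
nΣwz − ΣwΣz = 81512 − 80464 = 1048
nΣw² − (Σw)² = 49024 − 45796 = 3228; nΣz² − (Σz)² = 144960 − 141376 = 3584
r = 1048 / √(3228 × 3584) = 1048 / 3401.3456 ≈ 0.308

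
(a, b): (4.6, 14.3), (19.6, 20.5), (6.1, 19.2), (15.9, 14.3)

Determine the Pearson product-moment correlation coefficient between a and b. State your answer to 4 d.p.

n = 4, Σa = 46.2, Σb = 68.3, Σa² = 695.34, Σb² = 1197.87, Σab = 812.07
nΣab − ΣaΣb = 3248.28 − 3155.46 = 92.82
nΣa² − (Σa)² = 2781.36 − 2134.44 = 646.92; nΣb² − (Σb)² = 4791.48 − 4664.89 = 126.59
r = 92.82 / √(646.92 × 126.59) = 92.82 / 286.1706 ≈ 0.3244

0.3244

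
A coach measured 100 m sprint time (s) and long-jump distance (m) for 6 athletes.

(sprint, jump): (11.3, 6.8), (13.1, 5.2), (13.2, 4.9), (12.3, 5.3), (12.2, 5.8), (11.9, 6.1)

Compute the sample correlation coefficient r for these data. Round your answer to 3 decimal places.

n = 6, Σx = 74, Σy = 34.1, Σx² = 915.28, Σy² = 196.23, Σxy = 418.18
nΣxy − ΣxΣy = 2509.08 − 2523.4 = -14.32
nΣx² − (Σx)² = 5491.68 − 5476 = 15.68; nΣy² − (Σy)² = 1177.38 − 1162.81 = 14.57
r = -14.32 / √(15.68 × 14.57) = -14.32 / 15.1148 ≈ -0.947

-0.947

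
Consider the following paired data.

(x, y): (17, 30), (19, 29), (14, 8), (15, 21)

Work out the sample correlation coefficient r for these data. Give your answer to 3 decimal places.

0.858

n = 4, Σx = 65, Σy = 88, Σx² = 1071, Σy² = 2246, Σxy = 1488
nΣxy − ΣxΣy = 5952 − 5720 = 232
nΣx² − (Σx)² = 4284 − 4225 = 59; nΣy² − (Σy)² = 8984 − 7744 = 1240
r = 232 / √(59 × 1240) = 232 / 270.4811 ≈ 0.858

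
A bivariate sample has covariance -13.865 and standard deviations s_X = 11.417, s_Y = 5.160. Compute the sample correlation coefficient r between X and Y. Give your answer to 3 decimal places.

r = Cov(X,Y) / (s_X · s_Y) = -13.865 / (11.417 × 5.160)
  = -13.865 / 58.9117 ≈ -0.235

-0.235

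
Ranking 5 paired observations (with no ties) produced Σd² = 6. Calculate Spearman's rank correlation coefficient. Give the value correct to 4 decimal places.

0.7000

ρ = 1 − 6Σd² / [n(n²−1)] = 1 − 6×6 / (5×24)
  = 1 − 36/120 = 1 − 0.30000 ≈ 0.7000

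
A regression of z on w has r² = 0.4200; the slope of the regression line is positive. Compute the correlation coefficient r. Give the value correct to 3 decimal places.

0.648

|r| = √0.4200 = 0.648
The association is positive, so r = 0.648.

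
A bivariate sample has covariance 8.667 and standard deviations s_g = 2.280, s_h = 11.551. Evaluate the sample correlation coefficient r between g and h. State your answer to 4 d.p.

0.3291

r = Cov(g,h) / (s_g · s_h) = 8.667 / (2.280 × 11.551)
  = 8.667 / 26.3363 ≈ 0.3291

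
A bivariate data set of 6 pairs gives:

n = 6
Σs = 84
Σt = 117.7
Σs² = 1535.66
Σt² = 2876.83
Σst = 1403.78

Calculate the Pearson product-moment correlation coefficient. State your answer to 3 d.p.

-0.540

r = (nΣst − ΣsΣt) / √[(nΣs² − (Σs)²)(nΣt² − (Σt)²)]
Numerator: 6×1403.78 − 84×117.7 = -1464.12
Denominator: √[(9213.96 − 7056)(17260.98 − 13853.29)] = √[2157.96 × 3407.69] = 2711.7630
r = -1464.12 / 2711.7630 ≈ -0.540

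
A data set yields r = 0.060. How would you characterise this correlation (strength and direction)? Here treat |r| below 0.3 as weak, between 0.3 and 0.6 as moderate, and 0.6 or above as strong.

r = 0.060 > 0 so the relationship is positive.
|r| = 0.060, which falls in the weak range.

weak positive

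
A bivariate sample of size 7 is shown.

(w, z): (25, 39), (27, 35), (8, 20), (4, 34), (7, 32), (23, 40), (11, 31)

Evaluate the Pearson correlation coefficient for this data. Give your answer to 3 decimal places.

n = 7, Σw = 105, Σz = 231, Σw² = 2133, Σz² = 7887, Σwz = 3701
nΣwz − ΣwΣz = 25907 − 24255 = 1652
nΣw² − (Σw)² = 14931 − 11025 = 3906; nΣz² − (Σz)² = 55209 − 53361 = 1848
r = 1652 / √(3906 × 1848) = 1652 / 2686.6872 ≈ 0.615

0.615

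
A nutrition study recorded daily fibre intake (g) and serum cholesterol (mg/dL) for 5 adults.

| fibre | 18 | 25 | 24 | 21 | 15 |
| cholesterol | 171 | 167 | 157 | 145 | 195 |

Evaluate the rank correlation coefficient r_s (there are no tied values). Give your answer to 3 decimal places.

-0.600

Rank fibre: 2, 5, 4, 3, 1
Rank cholesterol: 4, 3, 2, 1, 5
d = rank(fibre) − rank(cholesterol): -2, 2, 2, 2, -4; Σd² = 32
ρ = 1 − 6Σd² / [n(n²−1)] = 1 − 6×32 / (5×24) = 1 − 192/120 ≈ -0.600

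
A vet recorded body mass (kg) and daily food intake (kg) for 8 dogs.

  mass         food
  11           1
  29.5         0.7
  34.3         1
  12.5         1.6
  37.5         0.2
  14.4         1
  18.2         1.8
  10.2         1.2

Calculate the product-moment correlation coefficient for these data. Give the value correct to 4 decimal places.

-0.6517

n = 8, Σx = 167.6, Σy = 8.5, Σx² = 4372.88, Σy² = 10.77, Σxy = 152.85
nΣxy − ΣxΣy = 1222.8 − 1424.6 = -201.8
nΣx² − (Σx)² = 34983.04 − 28089.76 = 6893.28; nΣy² − (Σy)² = 86.16 − 72.25 = 13.91
r = -201.8 / √(6893.28 × 13.91) = -201.8 / 309.6539 ≈ -0.6517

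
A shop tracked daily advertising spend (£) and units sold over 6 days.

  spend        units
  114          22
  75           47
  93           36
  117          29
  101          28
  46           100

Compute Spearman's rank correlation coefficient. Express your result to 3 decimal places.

-0.829

Rank spend: 5, 2, 3, 6, 4, 1
Rank units: 1, 5, 4, 3, 2, 6
d = rank(spend) − rank(units): 4, -3, -1, 3, 2, -5; Σd² = 64
ρ = 1 − 6Σd² / [n(n²−1)] = 1 − 6×64 / (6×35) = 1 − 384/210 ≈ -0.829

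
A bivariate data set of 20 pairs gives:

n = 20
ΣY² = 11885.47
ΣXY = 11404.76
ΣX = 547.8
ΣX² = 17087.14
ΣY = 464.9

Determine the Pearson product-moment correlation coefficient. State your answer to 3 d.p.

r = (nΣXY − ΣXΣY) / √[(nΣX² − (ΣX)²)(nΣY² − (ΣY)²)]
Numerator: 20×11404.76 − 547.8×464.9 = -26577.02
Denominator: √[(341742.8 − 300084.84)(237709.4 − 216132.01)] = √[41657.96 × 21577.39] = 29981.1616
r = -26577.02 / 29981.1616 ≈ -0.886

-0.886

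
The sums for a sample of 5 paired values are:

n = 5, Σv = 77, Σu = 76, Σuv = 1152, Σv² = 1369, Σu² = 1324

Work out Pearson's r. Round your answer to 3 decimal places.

-0.105

r = (nΣuv − ΣuΣv) / √[(nΣu² − (Σu)²)(nΣv² − (Σv)²)]
Numerator: 5×1152 − 76×77 = -92
Denominator: √[(6620 − 5776)(6845 − 5929)] = √[844 × 916] = 879.2633
r = -92 / 879.2633 ≈ -0.105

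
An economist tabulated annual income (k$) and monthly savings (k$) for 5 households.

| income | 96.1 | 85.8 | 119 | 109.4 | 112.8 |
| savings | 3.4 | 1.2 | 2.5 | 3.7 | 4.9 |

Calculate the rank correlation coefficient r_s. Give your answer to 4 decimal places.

Rank income: 2, 1, 5, 3, 4
Rank savings: 3, 1, 2, 4, 5
d = rank(income) − rank(savings): -1, 0, 3, -1, -1; Σd² = 12
ρ = 1 − 6Σd² / [n(n²−1)] = 1 − 6×12 / (5×24) = 1 − 72/120 ≈ 0.4000

0.4000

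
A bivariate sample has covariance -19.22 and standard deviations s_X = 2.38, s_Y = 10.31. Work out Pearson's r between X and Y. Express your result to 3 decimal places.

r = Cov(X,Y) / (s_X · s_Y) = -19.22 / (2.38 × 10.31)
  = -19.22 / 24.5378 ≈ -0.783

-0.783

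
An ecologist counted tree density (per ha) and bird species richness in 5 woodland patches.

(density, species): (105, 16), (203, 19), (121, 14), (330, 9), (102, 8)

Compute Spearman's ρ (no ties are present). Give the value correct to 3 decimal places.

Rank density: 2, 4, 3, 5, 1
Rank species: 4, 5, 3, 2, 1
d = rank(density) − rank(species): -2, -1, 0, 3, 0; Σd² = 14
ρ = 1 − 6Σd² / [n(n²−1)] = 1 − 6×14 / (5×24) = 1 − 84/120 ≈ 0.300

0.300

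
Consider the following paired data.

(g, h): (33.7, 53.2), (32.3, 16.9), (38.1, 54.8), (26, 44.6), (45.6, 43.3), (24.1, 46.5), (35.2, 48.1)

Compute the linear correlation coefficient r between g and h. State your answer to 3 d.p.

0.099

n = 7, Σg = 235, Σh = 307.4, Σg² = 8205.8, Σh² = 14458.8, Σgh = 10374.44
nΣgh − ΣgΣh = 72621.08 − 72239 = 382.08
nΣg² − (Σg)² = 57440.6 − 55225 = 2215.6; nΣh² − (Σh)² = 101211.6 − 94494.76 = 6716.84
r = 382.08 / √(2215.6 × 6716.84) = 382.08 / 3857.6976 ≈ 0.099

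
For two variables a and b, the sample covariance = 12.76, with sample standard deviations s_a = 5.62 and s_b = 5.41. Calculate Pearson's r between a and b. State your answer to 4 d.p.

0.4197

r = Cov(a,b) / (s_a · s_b) = 12.76 / (5.62 × 5.41)
  = 12.76 / 30.4042 ≈ 0.4197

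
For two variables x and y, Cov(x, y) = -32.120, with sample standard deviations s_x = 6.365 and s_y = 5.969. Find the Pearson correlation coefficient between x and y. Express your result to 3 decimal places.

-0.845

r = Cov(x,y) / (s_x · s_y) = -32.120 / (6.365 × 5.969)
  = -32.120 / 37.9927 ≈ -0.845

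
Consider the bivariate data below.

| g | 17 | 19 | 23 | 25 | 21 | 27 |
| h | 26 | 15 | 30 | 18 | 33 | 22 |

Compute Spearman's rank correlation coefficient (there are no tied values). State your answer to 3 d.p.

Rank g: 1, 2, 4, 5, 3, 6
Rank h: 4, 1, 5, 2, 6, 3
d = rank(g) − rank(h): -3, 1, -1, 3, -3, 3; Σd² = 38
ρ = 1 − 6Σd² / [n(n²−1)] = 1 − 6×38 / (6×35) = 1 − 228/210 ≈ -0.086

-0.086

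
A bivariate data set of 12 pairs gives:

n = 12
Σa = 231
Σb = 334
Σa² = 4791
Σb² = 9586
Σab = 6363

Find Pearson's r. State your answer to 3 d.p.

r = (nΣab − ΣaΣb) / √[(nΣa² − (Σa)²)(nΣb² − (Σb)²)]
Numerator: 12×6363 − 231×334 = -798
Denominator: √[(57492 − 53361)(115032 − 111556)] = √[4131 × 3476] = 3789.3741
r = -798 / 3789.3741 ≈ -0.211

-0.211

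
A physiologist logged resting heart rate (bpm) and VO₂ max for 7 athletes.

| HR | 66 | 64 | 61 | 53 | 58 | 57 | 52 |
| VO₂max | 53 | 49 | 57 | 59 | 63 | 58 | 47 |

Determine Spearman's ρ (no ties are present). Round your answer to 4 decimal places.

Rank HR: 7, 6, 5, 2, 4, 3, 1
Rank VO₂max: 3, 2, 4, 6, 7, 5, 1
d = rank(HR) − rank(VO₂max): 4, 4, 1, -4, -3, -2, 0; Σd² = 62
ρ = 1 − 6Σd² / [n(n²−1)] = 1 − 6×62 / (7×48) = 1 − 372/336 ≈ -0.1071

-0.1071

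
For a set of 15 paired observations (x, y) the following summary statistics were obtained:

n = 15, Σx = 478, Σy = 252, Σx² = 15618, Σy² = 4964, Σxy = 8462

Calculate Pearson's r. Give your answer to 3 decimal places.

0.813

r = (nΣxy − ΣxΣy) / √[(nΣx² − (Σx)²)(nΣy² − (Σy)²)]
Numerator: 15×8462 − 478×252 = 6474
Denominator: √[(234270 − 228484)(74460 − 63504)] = √[5786 × 10956] = 7961.8726
r = 6474 / 7961.8726 ≈ 0.813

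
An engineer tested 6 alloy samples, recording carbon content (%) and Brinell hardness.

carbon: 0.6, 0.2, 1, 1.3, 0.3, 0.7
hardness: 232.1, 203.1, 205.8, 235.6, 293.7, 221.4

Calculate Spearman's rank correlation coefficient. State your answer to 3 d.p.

Rank carbon: 3, 1, 5, 6, 2, 4
Rank hardness: 4, 1, 2, 5, 6, 3
d = rank(carbon) − rank(hardness): -1, 0, 3, 1, -4, 1; Σd² = 28
ρ = 1 − 6Σd² / [n(n²−1)] = 1 − 6×28 / (6×35) = 1 − 168/210 ≈ 0.200

0.200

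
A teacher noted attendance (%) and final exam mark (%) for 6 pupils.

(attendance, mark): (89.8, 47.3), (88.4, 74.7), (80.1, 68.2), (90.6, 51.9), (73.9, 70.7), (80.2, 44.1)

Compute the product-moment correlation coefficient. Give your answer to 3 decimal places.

n = 6, Σx = 503, Σy = 356.9, Σx² = 42396.22, Σy² = 22105.53, Σxy = 29777.53
nΣxy − ΣxΣy = 178665.18 − 179520.7 = -855.52
nΣx² − (Σx)² = 254377.32 − 253009 = 1368.32; nΣy² − (Σy)² = 132633.18 − 127377.61 = 5255.57
r = -855.52 / √(1368.32 × 5255.57) = -855.52 / 2681.6602 ≈ -0.319

-0.319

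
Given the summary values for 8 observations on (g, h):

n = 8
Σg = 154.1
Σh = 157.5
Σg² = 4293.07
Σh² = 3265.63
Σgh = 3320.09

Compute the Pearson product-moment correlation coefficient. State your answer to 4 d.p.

r = (nΣgh − ΣgΣh) / √[(nΣg² − (Σg)²)(nΣh² − (Σh)²)]
Numerator: 8×3320.09 − 154.1×157.5 = 2289.97
Denominator: √[(34344.56 − 23746.81)(26125.04 − 24806.25)] = √[10597.75 × 1318.79] = 3738.4765
r = 2289.97 / 3738.4765 ≈ 0.6125

0.6125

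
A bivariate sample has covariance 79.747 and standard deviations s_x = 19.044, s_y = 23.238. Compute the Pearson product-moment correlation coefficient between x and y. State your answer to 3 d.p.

r = Cov(x,y) / (s_x · s_y) = 79.747 / (19.044 × 23.238)
  = 79.747 / 442.5445 ≈ 0.180

0.180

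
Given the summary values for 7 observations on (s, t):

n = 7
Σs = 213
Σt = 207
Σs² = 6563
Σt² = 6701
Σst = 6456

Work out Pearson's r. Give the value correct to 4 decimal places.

r = (nΣst − ΣsΣt) / √[(nΣs² − (Σs)²)(nΣt² − (Σt)²)]
Numerator: 7×6456 − 213×207 = 1101
Denominator: √[(45941 − 45369)(46907 − 42849)] = √[572 × 4058] = 1523.5406
r = 1101 / 1523.5406 ≈ 0.7227

0.7227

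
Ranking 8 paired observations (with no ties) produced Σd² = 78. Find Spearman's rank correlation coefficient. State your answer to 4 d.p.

ρ = 1 − 6Σd² / [n(n²−1)] = 1 − 6×78 / (8×63)
  = 1 − 468/504 = 1 − 0.92857 ≈ 0.0714

0.0714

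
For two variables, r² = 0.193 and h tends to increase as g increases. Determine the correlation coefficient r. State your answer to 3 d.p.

0.439

|r| = √0.193 = 0.439
The association is positive, so r = 0.439.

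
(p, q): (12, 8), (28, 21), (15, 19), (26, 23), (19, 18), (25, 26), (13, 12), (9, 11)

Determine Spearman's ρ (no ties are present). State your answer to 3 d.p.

0.857

Rank p: 2, 8, 4, 7, 5, 6, 3, 1
Rank q: 1, 6, 5, 7, 4, 8, 3, 2
d = rank(p) − rank(q): 1, 2, -1, 0, 1, -2, 0, -1; Σd² = 12
ρ = 1 − 6Σd² / [n(n²−1)] = 1 − 6×12 / (8×63) = 1 − 72/504 ≈ 0.857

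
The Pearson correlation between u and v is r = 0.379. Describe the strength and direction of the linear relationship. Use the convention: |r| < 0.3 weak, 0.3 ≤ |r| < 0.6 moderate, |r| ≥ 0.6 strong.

r = 0.379 > 0 so the relationship is positive.
|r| = 0.379, which falls in the moderate range.

moderate positive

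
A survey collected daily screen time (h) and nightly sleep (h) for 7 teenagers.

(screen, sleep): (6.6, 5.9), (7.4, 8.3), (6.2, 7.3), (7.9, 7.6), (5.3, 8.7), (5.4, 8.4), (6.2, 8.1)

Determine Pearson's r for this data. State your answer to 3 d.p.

-0.314

n = 7, Σx = 45, Σy = 54.3, Σx² = 294.86, Σy² = 426.61, Σxy = 347.35
nΣxy − ΣxΣy = 2431.45 − 2443.5 = -12.05
nΣx² − (Σx)² = 2064.02 − 2025 = 39.02; nΣy² − (Σy)² = 2986.27 − 2948.49 = 37.78
r = -12.05 / √(39.02 × 37.78) = -12.05 / 38.3950 ≈ -0.314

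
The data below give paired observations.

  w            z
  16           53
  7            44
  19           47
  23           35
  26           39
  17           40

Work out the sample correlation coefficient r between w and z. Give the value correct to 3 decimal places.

n = 6, Σw = 108, Σz = 258, Σw² = 2160, Σz² = 11300, Σwz = 4548
nΣwz − ΣwΣz = 27288 − 27864 = -576
nΣw² − (Σw)² = 12960 − 11664 = 1296; nΣz² − (Σz)² = 67800 − 66564 = 1236
r = -576 / √(1296 × 1236) = -576 / 1265.6445 ≈ -0.455

-0.455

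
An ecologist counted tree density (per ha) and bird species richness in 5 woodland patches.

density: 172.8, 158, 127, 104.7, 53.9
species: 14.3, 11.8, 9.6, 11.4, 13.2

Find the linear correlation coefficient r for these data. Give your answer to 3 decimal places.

0.077

n = 5, Σx = 616.4, Σy = 60.3, Σx² = 84820.14, Σy² = 740.09, Σxy = 7459.7
nΣxy − ΣxΣy = 37298.5 − 37168.92 = 129.58
nΣx² − (Σx)² = 424100.7 − 379948.96 = 44151.74; nΣy² − (Σy)² = 3700.45 − 3636.09 = 64.36
r = 129.58 / √(44151.74 × 64.36) = 129.58 / 1685.7064 ≈ 0.077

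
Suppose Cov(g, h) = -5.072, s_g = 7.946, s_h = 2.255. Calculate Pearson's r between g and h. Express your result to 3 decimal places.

r = Cov(g,h) / (s_g · s_h) = -5.072 / (7.946 × 2.255)
  = -5.072 / 17.9182 ≈ -0.283

-0.283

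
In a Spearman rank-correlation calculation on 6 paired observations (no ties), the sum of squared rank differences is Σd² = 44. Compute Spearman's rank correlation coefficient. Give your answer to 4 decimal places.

-0.2571

ρ = 1 − 6Σd² / [n(n²−1)] = 1 − 6×44 / (6×35)
  = 1 − 264/210 = 1 − 1.25714 ≈ -0.2571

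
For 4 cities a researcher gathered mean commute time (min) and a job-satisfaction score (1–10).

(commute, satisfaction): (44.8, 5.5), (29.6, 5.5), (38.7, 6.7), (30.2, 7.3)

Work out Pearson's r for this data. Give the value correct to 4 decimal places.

-0.3394

n = 4, Σx = 143.3, Σy = 25, Σx² = 5292.93, Σy² = 158.68, Σxy = 888.95
nΣxy − ΣxΣy = 3555.8 − 3582.5 = -26.7
nΣx² − (Σx)² = 21171.72 − 20534.89 = 636.83; nΣy² − (Σy)² = 634.72 − 625 = 9.72
r = -26.7 / √(636.83 × 9.72) = -26.7 / 78.6765 ≈ -0.3394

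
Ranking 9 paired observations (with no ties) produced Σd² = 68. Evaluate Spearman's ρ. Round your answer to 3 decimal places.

ρ = 1 − 6Σd² / [n(n²−1)] = 1 − 6×68 / (9×80)
  = 1 − 408/720 = 1 − 0.5667 ≈ 0.433

0.433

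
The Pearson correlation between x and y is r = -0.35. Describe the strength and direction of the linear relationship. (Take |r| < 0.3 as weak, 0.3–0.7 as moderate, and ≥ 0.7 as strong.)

moderate negative

r = -0.35 < 0 so the relationship is negative.
|r| = 0.35, which falls in the moderate range.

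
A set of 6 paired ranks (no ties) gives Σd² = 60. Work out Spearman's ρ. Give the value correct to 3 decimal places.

-0.714

ρ = 1 − 6Σd² / [n(n²−1)] = 1 − 6×60 / (6×35)
  = 1 − 360/210 = 1 − 1.7143 ≈ -0.714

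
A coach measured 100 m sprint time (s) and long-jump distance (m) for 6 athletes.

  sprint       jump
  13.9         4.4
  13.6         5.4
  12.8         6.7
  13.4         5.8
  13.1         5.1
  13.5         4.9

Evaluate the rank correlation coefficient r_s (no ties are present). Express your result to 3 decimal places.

-0.714

Rank sprint: 6, 5, 1, 3, 2, 4
Rank jump: 1, 4, 6, 5, 3, 2
d = rank(sprint) − rank(jump): 5, 1, -5, -2, -1, 2; Σd² = 60
ρ = 1 − 6Σd² / [n(n²−1)] = 1 − 6×60 / (6×35) = 1 − 360/210 ≈ -0.714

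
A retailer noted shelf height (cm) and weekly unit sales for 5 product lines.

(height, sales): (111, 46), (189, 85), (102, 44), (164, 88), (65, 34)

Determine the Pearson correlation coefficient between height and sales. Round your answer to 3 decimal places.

0.960

n = 5, Σx = 631, Σy = 297, Σx² = 89567, Σy² = 20177, Σxy = 42301
nΣxy − ΣxΣy = 211505 − 187407 = 24098
nΣx² − (Σx)² = 447835 − 398161 = 49674; nΣy² − (Σy)² = 100885 − 88209 = 12676
r = 24098 / √(49674 × 12676) = 24098 / 25093.1788 ≈ 0.960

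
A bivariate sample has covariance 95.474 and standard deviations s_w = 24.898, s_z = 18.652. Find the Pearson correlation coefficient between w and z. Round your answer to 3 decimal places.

0.206

r = Cov(w,z) / (s_w · s_z) = 95.474 / (24.898 × 18.652)
  = 95.474 / 464.3975 ≈ 0.206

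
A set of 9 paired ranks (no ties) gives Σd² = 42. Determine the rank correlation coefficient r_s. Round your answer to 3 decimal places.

0.650

ρ = 1 − 6Σd² / [n(n²−1)] = 1 − 6×42 / (9×80)
  = 1 − 252/720 = 1 − 0.3500 ≈ 0.650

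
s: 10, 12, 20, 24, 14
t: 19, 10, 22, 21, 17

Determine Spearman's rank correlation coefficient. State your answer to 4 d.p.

0.6000

Rank s: 1, 2, 4, 5, 3
Rank t: 3, 1, 5, 4, 2
d = rank(s) − rank(t): -2, 1, -1, 1, 1; Σd² = 8
ρ = 1 − 6Σd² / [n(n²−1)] = 1 − 6×8 / (5×24) = 1 − 48/120 ≈ 0.6000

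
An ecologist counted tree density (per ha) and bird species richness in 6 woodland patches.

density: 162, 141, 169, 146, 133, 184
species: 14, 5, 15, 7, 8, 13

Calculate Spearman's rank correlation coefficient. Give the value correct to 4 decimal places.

Rank density: 4, 2, 5, 3, 1, 6
Rank species: 5, 1, 6, 2, 3, 4
d = rank(density) − rank(species): -1, 1, -1, 1, -2, 2; Σd² = 12
ρ = 1 − 6Σd² / [n(n²−1)] = 1 − 6×12 / (6×35) = 1 − 72/210 ≈ 0.6571

0.6571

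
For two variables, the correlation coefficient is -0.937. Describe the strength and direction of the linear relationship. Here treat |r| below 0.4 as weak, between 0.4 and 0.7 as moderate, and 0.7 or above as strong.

r = -0.937 < 0 so the relationship is negative.
|r| = 0.937, which falls in the strong range.

strong negative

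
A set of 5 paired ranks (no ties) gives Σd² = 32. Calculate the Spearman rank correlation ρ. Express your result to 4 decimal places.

ρ = 1 − 6Σd² / [n(n²−1)] = 1 − 6×32 / (5×24)
  = 1 − 192/120 = 1 − 1.60000 ≈ -0.6000

-0.6000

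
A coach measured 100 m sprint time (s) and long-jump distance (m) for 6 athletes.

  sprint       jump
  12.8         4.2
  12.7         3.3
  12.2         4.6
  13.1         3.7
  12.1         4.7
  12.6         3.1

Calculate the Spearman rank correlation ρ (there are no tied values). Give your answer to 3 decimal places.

-0.486

Rank sprint: 5, 4, 2, 6, 1, 3
Rank jump: 4, 2, 5, 3, 6, 1
d = rank(sprint) − rank(jump): 1, 2, -3, 3, -5, 2; Σd² = 52
ρ = 1 − 6Σd² / [n(n²−1)] = 1 − 6×52 / (6×35) = 1 − 312/210 ≈ -0.486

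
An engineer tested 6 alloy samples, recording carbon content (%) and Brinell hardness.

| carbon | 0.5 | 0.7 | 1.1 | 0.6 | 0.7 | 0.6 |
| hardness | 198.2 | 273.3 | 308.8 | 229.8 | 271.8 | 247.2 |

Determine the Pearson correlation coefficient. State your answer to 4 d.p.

n = 6, Σx = 4.2, Σy = 1529.1, Σx² = 3.16, Σy² = 397124.69, Σxy = 1106.55
nΣxy − ΣxΣy = 6639.3 − 6422.22 = 217.08
nΣx² − (Σx)² = 18.96 − 17.64 = 1.32; nΣy² − (Σy)² = 2382748.14 − 2338146.81 = 44601.33
r = 217.08 / √(1.32 × 44601.33) = 217.08 / 242.6391 ≈ 0.8947

0.8947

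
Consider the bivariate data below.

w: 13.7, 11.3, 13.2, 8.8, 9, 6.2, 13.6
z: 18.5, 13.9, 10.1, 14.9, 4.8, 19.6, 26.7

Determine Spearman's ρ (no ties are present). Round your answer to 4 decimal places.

Rank w: 7, 4, 5, 2, 3, 1, 6
Rank z: 5, 3, 2, 4, 1, 6, 7
d = rank(w) − rank(z): 2, 1, 3, -2, 2, -5, -1; Σd² = 48
ρ = 1 − 6Σd² / [n(n²−1)] = 1 − 6×48 / (7×48) = 1 − 288/336 ≈ 0.1429

0.1429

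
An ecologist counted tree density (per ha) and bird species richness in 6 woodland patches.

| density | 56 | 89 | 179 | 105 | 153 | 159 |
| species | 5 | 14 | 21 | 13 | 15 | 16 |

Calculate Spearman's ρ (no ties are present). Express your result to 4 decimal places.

0.9429

Rank density: 1, 2, 6, 3, 4, 5
Rank species: 1, 3, 6, 2, 4, 5
d = rank(density) − rank(species): 0, -1, 0, 1, 0, 0; Σd² = 2
ρ = 1 − 6Σd² / [n(n²−1)] = 1 − 6×2 / (6×35) = 1 − 12/210 ≈ 0.9429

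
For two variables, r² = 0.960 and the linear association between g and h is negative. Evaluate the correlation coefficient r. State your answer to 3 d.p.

-0.980

|r| = √0.960 = 0.980
The association is negative, so r = −0.980.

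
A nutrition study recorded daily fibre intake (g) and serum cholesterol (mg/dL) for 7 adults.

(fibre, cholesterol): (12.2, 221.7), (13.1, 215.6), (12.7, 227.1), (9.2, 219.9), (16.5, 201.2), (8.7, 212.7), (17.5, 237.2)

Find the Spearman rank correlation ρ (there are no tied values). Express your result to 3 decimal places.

0.250

Rank fibre: 3, 5, 4, 2, 6, 1, 7
Rank cholesterol: 5, 3, 6, 4, 1, 2, 7
d = rank(fibre) − rank(cholesterol): -2, 2, -2, -2, 5, -1, 0; Σd² = 42
ρ = 1 − 6Σd² / [n(n²−1)] = 1 − 6×42 / (7×48) = 1 − 252/336 ≈ 0.250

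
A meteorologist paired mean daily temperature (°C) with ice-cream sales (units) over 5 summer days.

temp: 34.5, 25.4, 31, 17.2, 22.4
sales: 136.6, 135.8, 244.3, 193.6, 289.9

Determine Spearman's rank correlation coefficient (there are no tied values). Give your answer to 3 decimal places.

-0.300

Rank temp: 5, 3, 4, 1, 2
Rank sales: 2, 1, 4, 3, 5
d = rank(temp) − rank(sales): 3, 2, 0, -2, -3; Σd² = 26
ρ = 1 − 6Σd² / [n(n²−1)] = 1 − 6×26 / (5×24) = 1 − 156/120 ≈ -0.300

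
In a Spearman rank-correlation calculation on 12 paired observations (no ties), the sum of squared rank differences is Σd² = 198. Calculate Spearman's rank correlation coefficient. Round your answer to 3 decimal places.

0.308

ρ = 1 − 6Σd² / [n(n²−1)] = 1 − 6×198 / (12×143)
  = 1 − 1188/1716 = 1 − 0.6923 ≈ 0.308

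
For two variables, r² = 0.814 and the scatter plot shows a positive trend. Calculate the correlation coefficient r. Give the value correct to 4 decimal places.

|r| = √0.814 = 0.9022
The association is positive, so r = 0.9022.

0.9022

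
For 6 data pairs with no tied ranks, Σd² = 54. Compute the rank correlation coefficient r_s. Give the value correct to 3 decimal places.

ρ = 1 − 6Σd² / [n(n²−1)] = 1 − 6×54 / (6×35)
  = 1 − 324/210 = 1 − 1.5429 ≈ -0.543

-0.543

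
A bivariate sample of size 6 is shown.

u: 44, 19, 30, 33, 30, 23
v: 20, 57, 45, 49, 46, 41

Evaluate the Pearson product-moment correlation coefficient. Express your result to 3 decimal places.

-0.822

n = 6, Σu = 179, Σv = 258, Σu² = 5715, Σv² = 11872, Σuv = 7253
nΣuv − ΣuΣv = 43518 − 46182 = -2664
nΣu² − (Σu)² = 34290 − 32041 = 2249; nΣv² − (Σv)² = 71232 − 66564 = 4668
r = -2664 / √(2249 × 4668) = -2664 / 3240.1130 ≈ -0.822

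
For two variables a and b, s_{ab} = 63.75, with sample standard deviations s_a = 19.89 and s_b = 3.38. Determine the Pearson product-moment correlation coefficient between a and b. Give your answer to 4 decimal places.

r = Cov(a,b) / (s_a · s_b) = 63.75 / (19.89 × 3.38)
  = 63.75 / 67.2282 ≈ 0.9483

0.9483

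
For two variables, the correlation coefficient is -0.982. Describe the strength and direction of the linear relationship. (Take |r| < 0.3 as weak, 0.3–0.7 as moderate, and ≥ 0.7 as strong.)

r = -0.982 < 0 so the relationship is negative.
|r| = 0.982, which falls in the strong range.

strong negative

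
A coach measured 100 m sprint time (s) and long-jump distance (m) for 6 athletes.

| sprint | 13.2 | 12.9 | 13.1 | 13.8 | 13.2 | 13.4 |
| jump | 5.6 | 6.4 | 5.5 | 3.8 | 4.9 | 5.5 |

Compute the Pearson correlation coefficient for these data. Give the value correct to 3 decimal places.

n = 6, Σx = 79.6, Σy = 31.7, Σx² = 1056.5, Σy² = 171.27, Σxy = 419.35
nΣxy − ΣxΣy = 2516.1 − 2523.32 = -7.22
nΣx² − (Σx)² = 6339 − 6336.16 = 2.84; nΣy² − (Σy)² = 1027.62 − 1004.89 = 22.73
r = -7.22 / √(2.84 × 22.73) = -7.22 / 8.0345 ≈ -0.899

-0.899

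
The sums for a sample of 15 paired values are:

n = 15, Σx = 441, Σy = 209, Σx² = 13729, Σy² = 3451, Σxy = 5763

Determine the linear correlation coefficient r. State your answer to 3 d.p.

r = (nΣxy − ΣxΣy) / √[(nΣx² − (Σx)²)(nΣy² − (Σy)²)]
Numerator: 15×5763 − 441×209 = -5724
Denominator: √[(205935 − 194481)(51765 − 43681)] = √[11454 × 8084] = 9622.5847
r = -5724 / 9622.5847 ≈ -0.595

-0.595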